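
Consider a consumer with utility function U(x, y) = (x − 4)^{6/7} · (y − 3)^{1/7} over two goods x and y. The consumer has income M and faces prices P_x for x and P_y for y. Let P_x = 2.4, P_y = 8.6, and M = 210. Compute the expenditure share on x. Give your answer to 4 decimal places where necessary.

share on x = 0.7584

Let x' = x−4, y' = y−3. MRS = 6·y'/x' = P_x/P_y.
Substituting into the budget: x* = 4 + 6/7·(M − 4·P_x − 3·P_y)/P_x, and y* = 3 + 1/7·(…)/P_y.
Discretionary income = 210 − 4·2.4 − 3·8.6 = 174.6; x* = 4 + 6/7·174.6/2.4 = 66.3571; y* = 3 + 1/7·174.6/8.6 = 5.9003.
Expenditure on x: 2.4·66.3571 = 159.2571; share = 0.7584.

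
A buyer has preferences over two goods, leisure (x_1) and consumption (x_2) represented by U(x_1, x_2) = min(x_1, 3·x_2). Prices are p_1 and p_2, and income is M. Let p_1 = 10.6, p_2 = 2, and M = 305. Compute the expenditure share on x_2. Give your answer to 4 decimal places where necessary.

share on x_2 = 0.0592

Leontief preferences: the optimum is at the kink where x_1/3 = x_2/1, i.e. x_2 = (1/3)·x_1.
Budget: p_1·x_1 + p_2·(1/3)·x_1 = M, so (3·p_1 + p_2)·x_1 = 3·M.
Demand: x_1*(p_1,p_2,M) = 3·M/(3·p_1 + p_2), x_2* = M/(3·p_1 + p_2).
Here 3·10.6 + 2 = 33.8, giving x_1* = 27.071 and x_2* = 9.0237.
Expenditure on x_2: 2·9.0237 = 18.0473; share = 0.0592.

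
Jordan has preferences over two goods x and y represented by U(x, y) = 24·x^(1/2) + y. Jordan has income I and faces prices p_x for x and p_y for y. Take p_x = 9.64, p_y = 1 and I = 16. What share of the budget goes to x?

share on x = 0.9336

Thus x* = (12·p_y/p_x)² — independent of I — with the rest of income spent on y.
Plugging in: x* = (12·1/9.64)² = 1.5496, y* = 1.0622.
Expenditure on x: 9.64·1.5496 = 14.9378; share = 0.9336.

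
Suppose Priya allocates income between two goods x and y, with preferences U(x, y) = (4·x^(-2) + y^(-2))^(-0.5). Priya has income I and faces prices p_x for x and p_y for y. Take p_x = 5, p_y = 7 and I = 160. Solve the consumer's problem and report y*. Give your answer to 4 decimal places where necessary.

y* = 10.0762

From the CES first-order condition, 4·(y/x)^(3) = p_x/p_y.
Hence y/x = ((1/4)·p_x/p_y)^(1/(3)), i.e. raised to the 1/3 power.
Substitute y = (y/x)·x into the budget: x* = I/(p_x + p_y·(y/x)).
Numerically y/x = 0.563124, so x* = 160/(5 + 7·0.563124) = 17.8934 and y* = 0.563124·17.8934 = 10.0762.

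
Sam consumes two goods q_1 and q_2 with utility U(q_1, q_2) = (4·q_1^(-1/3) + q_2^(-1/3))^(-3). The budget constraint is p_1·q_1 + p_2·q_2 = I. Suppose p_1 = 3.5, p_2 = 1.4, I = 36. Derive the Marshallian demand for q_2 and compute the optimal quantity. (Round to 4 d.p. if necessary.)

q_2* = 5.6434

MU_q_1 ∝ 4·q_1^(-4/3), MU_q_2 ∝ q_2^(-4/3), so MRS = 4·(q_2/q_1)^(4/3) = p_1/p_2.
Hence q_2/q_1 = ((1/4)·p_1/p_2)^(1/(4/3)), i.e. raised to the 0.75 power.
Substitute q_2 = (q_2/q_1)·q_1 into the budget: q_1* = I/(p_1 + p_2·(q_2/q_1)).
Numerically q_2/q_1 = 0.702927, so q_1* = 36/(3.5 + 1.4·0.702927) = 8.0284 and q_2* = 0.702927·8.0284 = 5.6434.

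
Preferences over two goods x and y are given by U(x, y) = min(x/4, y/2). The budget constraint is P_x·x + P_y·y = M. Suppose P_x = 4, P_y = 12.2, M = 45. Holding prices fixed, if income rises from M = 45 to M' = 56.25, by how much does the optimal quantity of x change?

Δx* = 1.1139

With perfect complements, no substitution: consume in ratio x:y = 4:2.
Budget: P_x·x + P_y·(1/2)·x = M, so (4·P_x + 2·P_y)·x = 4·M.
Demand: x*(P_x,P_y,M) = 4·M/(4·P_x + 2·P_y), y* = 2·M/(4·P_x + 2·P_y).
Here 4·4 + 2·12.2 = 40.4, giving x* = 4.4554.
At M' = 56.25: x* = 5.5693. Change: 5.5693 − 4.4554 = 1.1139.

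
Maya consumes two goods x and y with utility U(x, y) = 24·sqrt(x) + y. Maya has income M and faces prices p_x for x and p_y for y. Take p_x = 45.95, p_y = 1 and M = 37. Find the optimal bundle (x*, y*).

x* = 0.0682, y* = 33.8662

Thus x* = (12·p_y/p_x)² — independent of M — with the rest of income spent on y.
Plugging in: x* = (12·1/45.95)² = 0.0682, y* = 33.8662.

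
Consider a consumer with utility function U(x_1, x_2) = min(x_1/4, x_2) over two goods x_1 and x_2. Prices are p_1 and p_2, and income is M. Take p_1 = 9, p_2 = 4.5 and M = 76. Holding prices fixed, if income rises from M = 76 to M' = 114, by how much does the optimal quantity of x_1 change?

Demand: x_1*(p_1,p_2,M) = 4·M/(4·p_1 + p_2), x_2* = M/(4·p_1 + p_2).
Here 4·9 + 4.5 = 40.5, giving x_1* = 7.5062.
At M' = 114: x_1* = 11.2593. Change: 11.2593 − 7.5062 = 3.7531.

Δx_1* = 3.7531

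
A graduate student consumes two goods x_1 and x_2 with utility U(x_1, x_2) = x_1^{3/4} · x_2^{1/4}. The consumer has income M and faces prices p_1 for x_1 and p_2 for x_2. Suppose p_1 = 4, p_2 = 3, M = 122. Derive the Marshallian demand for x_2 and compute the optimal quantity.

x_2* = 10.1667

MU_x_1/MU_x_2 = (0.75·x_2)/(0.25·x_1); tangency sets this equal to p_1/p_2.
So 0.75·p_2·x_2 = 0.25·p_1·x_1; combined with the budget, a share 0.75 of income goes to x_1.
Demand: x_1*(p_1,p_2,M) = 0.75·M/p_1 and x_2* = 0.25·M/p_2.
At p_1=4, p_2=3, M=122: x_2* = 0.25·122/3 = 10.1667.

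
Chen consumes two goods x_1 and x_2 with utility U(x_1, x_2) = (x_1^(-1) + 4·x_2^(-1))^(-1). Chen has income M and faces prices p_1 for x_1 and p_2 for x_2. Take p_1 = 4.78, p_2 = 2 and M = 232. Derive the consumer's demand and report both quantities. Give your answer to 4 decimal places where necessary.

x_1* = 21.1605, x_2* = 65.4265

From the CES first-order condition, (1/4)·(x_2/x_1)^(2) = p_1/p_2.
Solve for the ratio: x_2/x_1 = [4·p_1/p_2]^(0.5).
With the ratio pinned down, the budget gives x_1* = M/(p_1 + p_2·(x_2/x_1)) and x_2* = (x_2/x_1)·x_1*.
Numerically x_2/x_1 = 3.091925, so x_1* = 232/(4.78 + 2·3.091925) = 21.1605 and x_2* = 3.091925·21.1605 = 65.4265.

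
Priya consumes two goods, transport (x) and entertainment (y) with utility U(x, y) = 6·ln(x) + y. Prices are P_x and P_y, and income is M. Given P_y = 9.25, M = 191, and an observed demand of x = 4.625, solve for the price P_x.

P_x = 12

MU_x = 6/x, MU_y = 1. Tangency: 6/x = P_x/P_y.
So x*(P_x,P_y) = 6·P_y/P_x, independent of income; and y* = (M − 6·P_y)/P_y.
Set x* = 4.625 in the demand function and solve for P_x: P_x = 12.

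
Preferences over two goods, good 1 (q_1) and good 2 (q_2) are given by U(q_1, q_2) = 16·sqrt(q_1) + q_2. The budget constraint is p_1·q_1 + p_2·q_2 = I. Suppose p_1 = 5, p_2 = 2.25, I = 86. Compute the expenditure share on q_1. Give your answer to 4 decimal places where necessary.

Set MRS = p_1/p_2: 8·q_1^(−1/2) = p_1/p_2.
Solve: √q_1 = 8·p_2/p_1, so q_1*(p_1,p_2) = (8·p_2/p_1)², and q_2* = (I − p_1·q_1*)/p_2.
Plugging in: q_1* = (8·2.25/5)² = 12.96, q_2* = 9.4222.
Expenditure on q_1: 5·12.96 = 64.8; share = 0.7535.

share on q_1 = 0.7535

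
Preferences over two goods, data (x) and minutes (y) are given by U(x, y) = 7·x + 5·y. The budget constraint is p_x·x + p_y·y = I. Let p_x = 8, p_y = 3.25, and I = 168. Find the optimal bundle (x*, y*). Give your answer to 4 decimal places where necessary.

x* = 0, y* = 51.6923

Perfect substitutes: compare marginal utility per dollar. 7/p_x vs 5/p_y → 0.875 vs 1.5385.
y gives more utility per dollar, so spend all income on y: y* = I/p_y, x* = 0.
Numerically: x* = 0, y* = 51.6923.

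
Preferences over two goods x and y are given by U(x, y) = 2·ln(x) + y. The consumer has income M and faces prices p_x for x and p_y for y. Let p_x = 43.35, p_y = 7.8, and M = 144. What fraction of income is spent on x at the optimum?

MU_x = 2/x, MU_y = 1. Tangency: 2/x = p_x/p_y.
So x*(p_x,p_y) = 2·p_y/p_x, independent of income; and y* = (M − 2·p_y)/p_y.
At the given prices: x* = 2·7.8/43.35 = 0.3599, and y* = 16.4615.
Expenditure on x: 43.35·0.3599 = 15.6; share = 0.1083.

share on x = 0.1083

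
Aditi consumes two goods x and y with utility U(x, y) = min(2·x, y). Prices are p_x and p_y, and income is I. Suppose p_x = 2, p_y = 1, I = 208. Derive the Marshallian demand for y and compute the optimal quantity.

Leontief preferences: the optimum is at the kink where x/1 = y/2, i.e. y = 2·x.
Budget: p_x·x + p_y·2·x = I, so (p_x + 2·p_y)·x = I.
Demand: x*(p_x,p_y,I) = I/(p_x + 2·p_y), y* = 2·I/(p_x + 2·p_y).
Here 2 + 2·1 = 4, giving y* = 104.

y* = 104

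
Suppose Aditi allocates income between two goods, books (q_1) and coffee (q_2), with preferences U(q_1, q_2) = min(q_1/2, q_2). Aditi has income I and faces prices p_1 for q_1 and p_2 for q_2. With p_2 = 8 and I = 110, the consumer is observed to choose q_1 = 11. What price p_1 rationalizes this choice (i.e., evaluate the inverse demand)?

With perfect complements, no substitution: consume in ratio q_1:q_2 = 2:1.
Budget: p_1·q_1 + p_2·(1/2)·q_1 = I, so (2·p_1 + p_2)·q_1 = 2·I.
Demand: q_1*(p_1,p_2,I) = 2·I/(2·p_1 + p_2), q_2* = I/(2·p_1 + p_2).
Set q_1* = 11 in the demand function and solve for p_1: p_1 = 6.

p_1 = 6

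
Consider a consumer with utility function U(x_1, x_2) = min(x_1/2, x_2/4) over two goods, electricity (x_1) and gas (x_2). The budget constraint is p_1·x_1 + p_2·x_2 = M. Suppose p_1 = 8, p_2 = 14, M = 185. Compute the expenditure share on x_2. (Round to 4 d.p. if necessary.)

Leontief preferences: the optimum is at the kink where x_1/2 = x_2/4, i.e. x_2 = 2·x_1.
Budget: p_1·x_1 + p_2·2·x_1 = M, so (2·p_1 + 4·p_2)·x_1 = 2·M.
Demand: x_1*(p_1,p_2,M) = 2·M/(2·p_1 + 4·p_2), x_2* = 4·M/(2·p_1 + 4·p_2).
Here 2·8 + 4·14 = 72, giving x_1* = 5.1389 and x_2* = 10.2778.
Expenditure on x_2: 14·10.2778 = 143.8889; share = 0.7778.

share on x_2 = 0.7778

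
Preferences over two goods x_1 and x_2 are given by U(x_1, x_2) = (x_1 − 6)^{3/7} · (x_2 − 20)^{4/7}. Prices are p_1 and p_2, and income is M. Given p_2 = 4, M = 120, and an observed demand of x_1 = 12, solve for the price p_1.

p_1 = 2

This is Cobb-Douglas in (x_1−6, x_2−20): tangency gives 3/7·p_2·(x_2−20) = 4/7·p_1·(x_1−6).
After buying the subsistence bundle (6, 20), a share 3/7 of the remaining income goes to x_1: x_1* = 6 + 3/7·(M − 6p_1 − 20p_2)/p_1.
Set x_1* = 12 in the demand function and solve for p_1: p_1 = 2.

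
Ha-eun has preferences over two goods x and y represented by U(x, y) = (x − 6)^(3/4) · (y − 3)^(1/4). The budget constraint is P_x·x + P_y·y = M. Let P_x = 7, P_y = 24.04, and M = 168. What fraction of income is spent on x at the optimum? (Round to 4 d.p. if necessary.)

share on x = 0.4905

Let x' = x−6, y' = y−3. MRS = 3·y'/x' = P_x/P_y.
After buying the subsistence bundle (6, 3), a share 0.75 of the remaining income goes to x: x* = 6 + 0.75·(M − 6P_x − 3P_y)/P_x.
Discretionary income = 168 − 6·7 − 3·24.04 = 53.88; x* = 6 + 0.75·53.88/7 = 11.7729; y* = 3 + 0.25·53.88/24.04 = 3.5603.
Expenditure on x: 7·11.7729 = 82.41; share = 0.4905.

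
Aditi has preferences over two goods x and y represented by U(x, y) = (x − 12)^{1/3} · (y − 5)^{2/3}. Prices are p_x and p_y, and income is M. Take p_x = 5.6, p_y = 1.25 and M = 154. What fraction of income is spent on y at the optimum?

share on y = 0.3893

MRS = (1/2)·(y−5)/(x−12). Tangency with p_x/p_y gives y−5 = 2·(p_x/p_y)·(x−12).
After buying the subsistence bundle (12, 5), a share 1/3 of the remaining income goes to x: x* = 12 + 1/3·(M − 12p_x − 5p_y)/p_x.
Discretionary income = 154 − 12·5.6 − 5·1.25 = 80.55; x* = 12 + 1/3·80.55/5.6 = 16.7946; y* = 5 + 2/3·80.55/1.25 = 47.96.
Expenditure on y: 1.25·47.96 = 59.95; share = 0.3893.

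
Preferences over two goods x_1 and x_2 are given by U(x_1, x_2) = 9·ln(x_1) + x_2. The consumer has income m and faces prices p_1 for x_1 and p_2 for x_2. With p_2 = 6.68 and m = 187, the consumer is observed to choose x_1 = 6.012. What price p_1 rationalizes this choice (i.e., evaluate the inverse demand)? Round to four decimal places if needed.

p_1 = 10

Set MRS = p_1/p_2: (9/x_1)/1 = p_1/p_2.
So x_1*(p_1,p_2) = 9·p_2/p_1, independent of income; and x_2* = (m − 9·p_2)/p_2.
Set x_1* = 6.012 in the demand function and solve for p_1: p_1 = 10.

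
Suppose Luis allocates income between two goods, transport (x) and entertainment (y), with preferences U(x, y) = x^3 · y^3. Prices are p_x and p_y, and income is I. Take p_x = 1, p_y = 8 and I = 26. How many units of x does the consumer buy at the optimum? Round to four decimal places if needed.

x* = 13

Demand: x*(p_x,p_y,I) = 0.5·I/p_x and y* = 0.5·I/p_y.
At p_x=1, p_y=8, I=26: x* = 0.5·26/1 = 13.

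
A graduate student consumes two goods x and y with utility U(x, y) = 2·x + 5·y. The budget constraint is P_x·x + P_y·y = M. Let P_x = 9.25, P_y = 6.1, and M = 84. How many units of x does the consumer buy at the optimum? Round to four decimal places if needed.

x* = 0

Linear utility — the consumer picks whichever good has higher MU/price: 2/9.25 = 0.2162 vs 5/6.1 = 0.8197.
y gives more utility per dollar, so spend all income on y: y* = M/P_y, x* = 0.
Numerically: x* = 0, y* = 13.7705.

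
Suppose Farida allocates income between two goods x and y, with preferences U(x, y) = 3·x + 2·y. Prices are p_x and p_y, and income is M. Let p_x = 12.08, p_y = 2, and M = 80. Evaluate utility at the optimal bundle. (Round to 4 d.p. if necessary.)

Perfect substitutes: compare marginal utility per dollar. 3/p_x vs 2/p_y → 0.2483 vs 1.
y gives more utility per dollar, so spend all income on y: y* = M/p_y, x* = 0.
Numerically: x* = 0, y* = 40.
Utility at the optimum: U(0, 40) = 80.

V = 80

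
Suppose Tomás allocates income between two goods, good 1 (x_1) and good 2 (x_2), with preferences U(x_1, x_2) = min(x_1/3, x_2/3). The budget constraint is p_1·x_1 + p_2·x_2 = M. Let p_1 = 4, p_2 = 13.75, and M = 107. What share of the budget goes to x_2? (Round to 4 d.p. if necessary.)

share on x_2 = 0.7746

Leontief preferences: the optimum is at the kink where x_1/3 = x_2/3, i.e. x_2 = x_1.
Budget: p_1·x_1 + p_2·x_1 = M, so (3·p_1 + 3·p_2)·x_1 = 3·M.
Demand: x_1*(p_1,p_2,M) = 3·M/(3·p_1 + 3·p_2), x_2* = 3·M/(3·p_1 + 3·p_2).
Here 3·4 + 3·13.75 = 53.25, giving x_1* = 6.0282 and x_2* = 6.0282.
Expenditure on x_2: 13.75·6.0282 = 82.8873; share = 0.7746.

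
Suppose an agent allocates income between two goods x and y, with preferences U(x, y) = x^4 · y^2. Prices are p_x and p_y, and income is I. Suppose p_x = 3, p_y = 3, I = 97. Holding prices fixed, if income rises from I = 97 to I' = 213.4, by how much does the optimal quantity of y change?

Demand: x*(p_x,p_y,I) = 2/3·I/p_x and y* = 1/3·I/p_y.
At p_x=3, p_y=3, I=97: y* = 1/3·97/3 = 10.7778.
At I' = 213.4: y* = 23.7111. Change: 23.7111 − 10.7778 = 12.9333.

Δy* = 12.9333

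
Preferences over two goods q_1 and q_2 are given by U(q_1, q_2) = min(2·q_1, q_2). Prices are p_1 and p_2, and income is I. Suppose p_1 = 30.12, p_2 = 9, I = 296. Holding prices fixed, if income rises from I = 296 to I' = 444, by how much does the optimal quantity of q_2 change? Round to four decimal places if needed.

With perfect complements, no substitution: consume in ratio q_1:q_2 = 1:2.
Budget: p_1·q_1 + p_2·2·q_1 = I, so (p_1 + 2·p_2)·q_1 = I.
Demand: q_1*(p_1,p_2,I) = I/(p_1 + 2·p_2), q_2* = 2·I/(p_1 + 2·p_2).
Here 30.12 + 2·9 = 48.12, giving q_2* = 12.3026.
At I' = 444: q_2* = 18.4539. Change: 18.4539 − 12.3026 = 6.1513.

Δq_2* = 6.1513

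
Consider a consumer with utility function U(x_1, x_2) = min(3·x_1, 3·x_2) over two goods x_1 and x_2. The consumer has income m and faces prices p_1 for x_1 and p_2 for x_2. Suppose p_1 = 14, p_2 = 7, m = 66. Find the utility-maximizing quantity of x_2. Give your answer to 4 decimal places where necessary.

With perfect complements, no substitution: consume in ratio x_1:x_2 = 3:3.
Budget: p_1·x_1 + p_2·x_1 = m, so (3·p_1 + 3·p_2)·x_1 = 3·m.
Demand: x_1*(p_1,p_2,m) = 3·m/(3·p_1 + 3·p_2), x_2* = 3·m/(3·p_1 + 3·p_2).
Here 3·14 + 3·7 = 63, giving x_2* = 3.1429.

x_2* = 3.1429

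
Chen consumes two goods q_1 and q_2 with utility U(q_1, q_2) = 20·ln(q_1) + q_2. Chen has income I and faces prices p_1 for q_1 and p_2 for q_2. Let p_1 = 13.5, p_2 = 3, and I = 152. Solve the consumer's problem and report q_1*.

q_1* = 4.4444

Set MRS = p_1/p_2: (20/q_1)/1 = p_1/p_2.
So q_1*(p_1,p_2) = 20·p_2/p_1, independent of income; and q_2* = (I − 20·p_2)/p_2.
At the given prices: q_1* = 20·3/13.5 = 4.4444.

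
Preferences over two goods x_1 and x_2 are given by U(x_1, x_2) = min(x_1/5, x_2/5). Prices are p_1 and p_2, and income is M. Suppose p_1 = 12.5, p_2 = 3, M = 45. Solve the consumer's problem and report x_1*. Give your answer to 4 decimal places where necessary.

x_1* = 2.9032

Leontief preferences: the optimum is at the kink where x_1/5 = x_2/5, i.e. x_2 = x_1.
Budget: p_1·x_1 + p_2·x_1 = M, so (5·p_1 + 5·p_2)·x_1 = 5·M.
Demand: x_1*(p_1,p_2,M) = 5·M/(5·p_1 + 5·p_2), x_2* = 5·M/(5·p_1 + 5·p_2).
Here 5·12.5 + 5·3 = 77.5, giving x_1* = 2.9032.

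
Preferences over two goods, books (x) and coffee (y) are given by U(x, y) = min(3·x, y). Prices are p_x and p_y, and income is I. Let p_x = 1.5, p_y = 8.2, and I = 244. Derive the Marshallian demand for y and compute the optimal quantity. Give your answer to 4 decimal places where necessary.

Leontief preferences: the optimum is at the kink where x/1 = y/3, i.e. y = 3·x.
Budget: p_x·x + p_y·3·x = I, so (p_x + 3·p_y)·x = I.
Demand: x*(p_x,p_y,I) = I/(p_x + 3·p_y), y* = 3·I/(p_x + 3·p_y).
Here 1.5 + 3·8.2 = 26.1, giving y* = 28.046.

y* = 28.046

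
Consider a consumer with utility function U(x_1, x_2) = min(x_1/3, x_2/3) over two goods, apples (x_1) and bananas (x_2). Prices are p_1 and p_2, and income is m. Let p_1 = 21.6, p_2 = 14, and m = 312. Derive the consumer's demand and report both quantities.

With perfect complements, no substitution: consume in ratio x_1:x_2 = 3:3.
Budget: p_1·x_1 + p_2·x_1 = m, so (3·p_1 + 3·p_2)·x_1 = 3·m.
Demand: x_1*(p_1,p_2,m) = 3·m/(3·p_1 + 3·p_2), x_2* = 3·m/(3·p_1 + 3·p_2).
Here 3·21.6 + 3·14 = 106.8, giving x_1* = 8.764 and x_2* = 8.764.

x_1* = 8.764, x_2* = 8.764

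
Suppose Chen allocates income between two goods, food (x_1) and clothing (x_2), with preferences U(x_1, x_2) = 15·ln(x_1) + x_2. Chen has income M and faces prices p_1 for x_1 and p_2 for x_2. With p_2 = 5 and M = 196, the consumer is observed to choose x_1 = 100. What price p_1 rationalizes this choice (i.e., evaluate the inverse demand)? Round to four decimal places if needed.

Set MRS = p_1/p_2: (15/x_1)/1 = p_1/p_2.
So x_1*(p_1,p_2) = 15·p_2/p_1, independent of income; and x_2* = (M − 15·p_2)/p_2.
Set x_1* = 100 in the demand function and solve for p_1: p_1 = 0.75.

p_1 = 0.75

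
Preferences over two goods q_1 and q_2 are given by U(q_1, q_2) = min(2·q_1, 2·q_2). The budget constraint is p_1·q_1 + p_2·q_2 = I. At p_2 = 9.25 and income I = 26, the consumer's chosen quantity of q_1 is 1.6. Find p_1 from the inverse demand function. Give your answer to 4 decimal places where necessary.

Leontief preferences: the optimum is at the kink where q_1/2 = q_2/2, i.e. q_2 = q_1.
Budget: p_1·q_1 + p_2·q_1 = I, so (2·p_1 + 2·p_2)·q_1 = 2·I.
Demand: q_1*(p_1,p_2,I) = 2·I/(2·p_1 + 2·p_2), q_2* = 2·I/(2·p_1 + 2·p_2).
Set q_1* = 1.6 in the demand function and solve for p_1: p_1 = 7.

p_1 = 7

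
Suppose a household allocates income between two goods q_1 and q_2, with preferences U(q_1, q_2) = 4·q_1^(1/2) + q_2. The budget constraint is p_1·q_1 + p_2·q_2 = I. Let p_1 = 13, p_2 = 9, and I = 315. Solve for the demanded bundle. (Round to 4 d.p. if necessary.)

Thus q_1* = (2·p_2/p_1)² — independent of I — with the rest of income spent on q_2.
Plugging in: q_1* = (2·9/13)² = 1.9172, q_2* = 32.2308.

q_1* = 1.9172, q_2* = 32.2308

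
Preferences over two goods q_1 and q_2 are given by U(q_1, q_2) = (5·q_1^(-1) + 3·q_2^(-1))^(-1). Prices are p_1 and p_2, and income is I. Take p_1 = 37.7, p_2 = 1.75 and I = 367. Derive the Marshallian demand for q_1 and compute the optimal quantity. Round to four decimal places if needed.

Substitute q_2 = (q_2/q_1)·q_1 into the budget: q_1* = I/(p_1 + p_2·(q_2/q_1)).
Numerically q_2/q_1 = 3.595235, so q_1* = 367/(37.7 + 1.75·3.595235) = 8.3425.

q_1* = 8.3425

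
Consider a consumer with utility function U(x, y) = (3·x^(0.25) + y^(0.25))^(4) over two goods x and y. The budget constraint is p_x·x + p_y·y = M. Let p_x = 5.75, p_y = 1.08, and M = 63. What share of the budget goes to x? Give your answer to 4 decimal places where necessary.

Substitute y = (y/x)·x into the budget: x* = M/(p_x + p_y·(y/x)).
Numerically y/x = 2.148641, so x* = 63/(5.75 + 1.08·2.148641) = 7.8062 and y* = 2.148641·7.8062 = 16.7727.
Expenditure on x: 5.75·7.8062 = 44.8855; share = 0.7125.

share on x = 0.7125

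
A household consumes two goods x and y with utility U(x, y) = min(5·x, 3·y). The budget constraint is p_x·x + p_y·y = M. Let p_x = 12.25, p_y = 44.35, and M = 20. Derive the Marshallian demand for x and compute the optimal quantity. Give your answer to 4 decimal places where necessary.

With perfect complements, no substitution: consume in ratio x:y = 3:5.
Budget: p_x·x + p_y·(5/3)·x = M, so (3·p_x + 5·p_y)·x = 3·M.
Demand: x*(p_x,p_y,M) = 3·M/(3·p_x + 5·p_y), y* = 5·M/(3·p_x + 5·p_y).
Here 3·12.25 + 5·44.35 = 258.5, giving x* = 0.2321.

x* = 0.2321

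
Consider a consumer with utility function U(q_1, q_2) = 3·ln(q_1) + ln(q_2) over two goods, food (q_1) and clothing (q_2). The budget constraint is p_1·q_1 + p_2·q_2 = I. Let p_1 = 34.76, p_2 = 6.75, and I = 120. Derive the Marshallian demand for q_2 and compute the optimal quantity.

Tangency: MRS = 3·q_2/q_1 = p_1/p_2.
Rearranging, p_2·q_2 = (1/3)·p_1·q_1. Substituting into the budget gives p_1·q_1·(1 + (1/3)) = I.
Demand: q_1*(p_1,p_2,I) = 0.75·I/p_1 and q_2* = 0.25·I/p_2.
At p_1=34.76, p_2=6.75, I=120: q_2* = 0.25·120/6.75 = 4.4444.

q_2* = 4.4444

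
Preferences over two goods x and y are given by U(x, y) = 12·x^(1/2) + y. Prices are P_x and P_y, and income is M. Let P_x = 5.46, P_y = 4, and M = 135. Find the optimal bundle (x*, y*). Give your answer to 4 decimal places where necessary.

Thus x* = (6·P_y/P_x)² — independent of M — with the rest of income spent on y.
Plugging in: x* = (6·4/5.46)² = 19.3213, y* = 7.3764.

x* = 19.3213, y* = 7.3764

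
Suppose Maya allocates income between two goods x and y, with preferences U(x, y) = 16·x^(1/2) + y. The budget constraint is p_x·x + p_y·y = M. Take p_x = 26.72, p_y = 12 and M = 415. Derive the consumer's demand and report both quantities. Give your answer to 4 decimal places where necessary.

x* = 12.9083, y* = 5.8408

MU_x = 8/√x, MU_y = 1. Tangency: 8/√x = p_x/p_y.
Solve: √x = 8·p_y/p_x, so x*(p_x,p_y) = (8·p_y/p_x)², and y* = (M − p_x·x*)/p_y.
Plugging in: x* = (8·12/26.72)² = 12.9083, y* = 5.8408.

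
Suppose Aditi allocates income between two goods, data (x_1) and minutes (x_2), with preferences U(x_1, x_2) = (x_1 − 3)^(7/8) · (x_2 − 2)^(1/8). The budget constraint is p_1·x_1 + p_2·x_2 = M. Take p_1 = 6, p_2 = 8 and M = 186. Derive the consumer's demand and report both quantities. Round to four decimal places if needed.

x_1* = 25.1667, x_2* = 4.375

Let x_1' = x_1−3, x_2' = x_2−2. MRS = 7·x_2'/x_1' = p_1/p_2.
Substituting into the budget: x_1* = 3 + 0.875·(M − 3·p_1 − 2·p_2)/p_1, and x_2* = 2 + 0.125·(…)/p_2.
Discretionary income = 186 − 3·6 − 2·8 = 152; x_1* = 3 + 0.875·152/6 = 25.1667; x_2* = 2 + 0.125·152/8 = 4.375.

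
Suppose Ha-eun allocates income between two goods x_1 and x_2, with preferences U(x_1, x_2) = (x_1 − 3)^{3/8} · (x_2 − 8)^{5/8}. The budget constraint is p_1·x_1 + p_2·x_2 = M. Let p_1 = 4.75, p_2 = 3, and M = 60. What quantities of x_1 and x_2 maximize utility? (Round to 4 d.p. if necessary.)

x_1* = 4.7171, x_2* = 12.5312

Let x_1' = x_1−3, x_2' = x_2−8. MRS = (3/5)·x_2'/x_1' = p_1/p_2.
Substituting into the budget: x_1* = 3 + 0.375·(M − 3·p_1 − 8·p_2)/p_1, and x_2* = 8 + 0.625·(…)/p_2.
Discretionary income = 60 − 3·4.75 − 8·3 = 21.75; x_1* = 3 + 0.375·21.75/4.75 = 4.7171; x_2* = 8 + 0.625·21.75/3 = 12.5312.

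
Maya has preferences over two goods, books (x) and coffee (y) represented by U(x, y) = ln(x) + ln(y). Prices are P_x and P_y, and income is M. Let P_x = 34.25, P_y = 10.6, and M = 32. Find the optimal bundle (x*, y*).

x* = 0.4672, y* = 1.5094

The MRS is y/x. Set MRS = P_x/P_y.
Rearranging, P_y·y = P_x·x. Substituting into the budget gives P_x·x·(1 + 1) = M.
Demand: x*(P_x,P_y,M) = 0.5·M/P_x and y* = 0.5·M/P_y.
At P_x=34.25, P_y=10.6, M=32: x* = 0.5·32/34.25 = 0.4672, y* = 1.5094.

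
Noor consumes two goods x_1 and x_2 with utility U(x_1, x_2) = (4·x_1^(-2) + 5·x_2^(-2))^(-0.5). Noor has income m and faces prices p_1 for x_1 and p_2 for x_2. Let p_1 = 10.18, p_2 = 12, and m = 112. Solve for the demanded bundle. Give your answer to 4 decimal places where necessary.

x_1* = 4.9962, x_2* = 5.0949

MRS = MU_x_1/MU_x_2 = (4/5)·(x_2/x_1)^(3). Set equal to p_1/p_2.
Solve for the ratio: x_2/x_1 = [(5/4)·p_1/p_2]^(1/3).
With the ratio pinned down, the budget gives x_1* = m/(p_1 + p_2·(x_2/x_1)) and x_2* = (x_2/x_1)·x_1*.
Numerically x_2/x_1 = 1.019746, so x_1* = 112/(10.18 + 12·1.019746) = 4.9962 and x_2* = 1.019746·4.9962 = 5.0949.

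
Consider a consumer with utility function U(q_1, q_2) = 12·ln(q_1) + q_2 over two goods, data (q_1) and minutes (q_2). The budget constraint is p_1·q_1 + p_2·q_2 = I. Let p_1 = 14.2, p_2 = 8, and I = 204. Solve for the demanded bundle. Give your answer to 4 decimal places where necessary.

Set MRS = p_1/p_2: (12/q_1)/1 = p_1/p_2.
So q_1*(p_1,p_2) = 12·p_2/p_1, independent of income; and q_2* = (I − 12·p_2)/p_2.
At the given prices: q_1* = 12·8/14.2 = 6.7606, and q_2* = 13.5.

q_1* = 6.7606, q_2* = 13.5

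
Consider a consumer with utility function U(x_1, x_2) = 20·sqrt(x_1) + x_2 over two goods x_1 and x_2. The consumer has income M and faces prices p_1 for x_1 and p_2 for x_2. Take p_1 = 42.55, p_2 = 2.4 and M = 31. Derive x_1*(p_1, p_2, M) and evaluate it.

Set MRS = p_1/p_2: 10·x_1^(−1/2) = p_1/p_2.
Solve: √x_1 = 10·p_2/p_1, so x_1*(p_1,p_2) = (10·p_2/p_1)², and x_2* = (M − p_1·x_1*)/p_2.
Plugging in: x_1* = (10·2.4/42.55)² = 0.3181.

x_1* = 0.3181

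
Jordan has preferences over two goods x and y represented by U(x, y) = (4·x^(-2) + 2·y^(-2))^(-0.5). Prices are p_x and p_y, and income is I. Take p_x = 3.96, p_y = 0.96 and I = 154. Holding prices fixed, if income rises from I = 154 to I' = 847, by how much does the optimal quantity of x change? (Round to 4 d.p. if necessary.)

From the CES first-order condition, 2·(y/x)^(3) = p_x/p_y.
Solve for the ratio: y/x = [(1/2)·p_x/p_y]^(1/3).
Substitute y = (y/x)·x into the budget: x* = I/(p_x + p_y·(y/x)).
Numerically y/x = 1.272911, so x* = 154/(3.96 + 0.96·1.272911) = 29.7183.
At I' = 847: x* = 163.4506. Change: 163.4506 − 29.7183 = 133.7323.

Δx* = 133.7323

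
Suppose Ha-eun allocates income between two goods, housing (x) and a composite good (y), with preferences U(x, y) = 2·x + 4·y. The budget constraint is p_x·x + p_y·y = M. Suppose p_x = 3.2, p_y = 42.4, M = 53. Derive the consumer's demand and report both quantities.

Perfect substitutes: compare marginal utility per dollar. 2/p_x vs 4/p_y → 0.625 vs 0.0943.
x gives more utility per dollar, so spend all income on x: x* = M/p_x, y* = 0.
Numerically: x* = 16.5625, y* = 0.

x* = 16.5625, y* = 0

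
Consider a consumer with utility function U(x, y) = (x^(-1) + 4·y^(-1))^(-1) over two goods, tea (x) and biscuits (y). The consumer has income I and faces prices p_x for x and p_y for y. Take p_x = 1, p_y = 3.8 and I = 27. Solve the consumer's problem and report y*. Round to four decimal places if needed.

Numerically y/x = 1.025978, so x* = 27/(1 + 3.8·1.025978) = 5.5116 and y* = 1.025978·5.5116 = 5.6548.

y* = 5.6548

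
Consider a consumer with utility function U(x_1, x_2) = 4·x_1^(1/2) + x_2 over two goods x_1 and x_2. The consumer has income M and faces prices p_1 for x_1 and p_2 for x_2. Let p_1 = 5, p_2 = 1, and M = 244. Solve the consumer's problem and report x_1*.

x_1* = 0.16

Utility is quasi-linear in x_2; the FOC for x_1 is 2/√x_1 = p_1/p_2.
Thus x_1* = (2·p_2/p_1)² — independent of M — with the rest of income spent on x_2.
Plugging in: x_1* = (2·1/5)² = 0.16.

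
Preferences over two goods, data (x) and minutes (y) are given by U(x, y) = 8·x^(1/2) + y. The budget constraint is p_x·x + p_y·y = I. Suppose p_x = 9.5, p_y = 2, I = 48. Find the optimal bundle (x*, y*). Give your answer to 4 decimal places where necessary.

x* = 0.7091, y* = 20.6316

Set MRS = p_x/p_y: 4·x^(−1/2) = p_x/p_y.
Solve: √x = 4·p_y/p_x, so x*(p_x,p_y) = (4·p_y/p_x)², and y* = (I − p_x·x*)/p_y.
Plugging in: x* = (4·2/9.5)² = 0.7091, y* = 20.6316.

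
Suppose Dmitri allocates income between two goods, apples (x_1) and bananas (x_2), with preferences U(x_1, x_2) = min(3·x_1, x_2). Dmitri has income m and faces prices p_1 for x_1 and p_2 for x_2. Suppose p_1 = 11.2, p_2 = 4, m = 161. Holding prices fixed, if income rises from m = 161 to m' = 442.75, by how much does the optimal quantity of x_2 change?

Δx_2* = 36.4332

With perfect complements, no substitution: consume in ratio x_1:x_2 = 1:3.
Budget: p_1·x_1 + p_2·3·x_1 = m, so (p_1 + 3·p_2)·x_1 = m.
Demand: x_1*(p_1,p_2,m) = m/(p_1 + 3·p_2), x_2* = 3·m/(p_1 + 3·p_2).
Here 11.2 + 3·4 = 23.2, giving x_2* = 20.819.
At m' = 442.75: x_2* = 57.2522. Change: 57.2522 − 20.819 = 36.4332.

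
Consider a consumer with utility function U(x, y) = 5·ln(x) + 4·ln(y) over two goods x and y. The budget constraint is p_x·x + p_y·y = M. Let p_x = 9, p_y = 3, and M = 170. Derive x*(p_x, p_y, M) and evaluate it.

x* = 10.4938

MU_x/MU_y = (5·y)/(4·x); tangency sets this equal to p_x/p_y.
Rearranging, p_y·y = (4/5)·p_x·x. Substituting into the budget gives p_x·x·(1 + (4/5)) = M.
Demand: x*(p_x,p_y,M) = 5/9·M/p_x and y* = 4/9·M/p_y.
At p_x=9, p_y=3, M=170: x* = 5/9·170/9 = 10.4938.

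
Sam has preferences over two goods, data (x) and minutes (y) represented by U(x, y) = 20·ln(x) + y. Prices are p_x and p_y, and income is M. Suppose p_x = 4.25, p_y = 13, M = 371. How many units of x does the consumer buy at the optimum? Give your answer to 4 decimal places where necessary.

x* = 61.1765

MU_x = 20/x, MU_y = 1. Tangency: 20/x = p_x/p_y.
So x*(p_x,p_y) = 20·p_y/p_x, independent of income; and y* = (M − 20·p_y)/p_y.
At the given prices: x* = 20·13/4.25 = 61.1765.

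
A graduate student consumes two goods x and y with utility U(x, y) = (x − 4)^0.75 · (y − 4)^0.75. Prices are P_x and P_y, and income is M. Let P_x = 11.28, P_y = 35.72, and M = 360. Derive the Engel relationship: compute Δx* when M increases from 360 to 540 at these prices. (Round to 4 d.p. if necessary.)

Let x' = x−4, y' = y−4. MRS = y'/x' = P_x/P_y.
After buying the subsistence bundle (4, 4), a share 0.5 of the remaining income goes to x: x* = 4 + 0.5·(M − 4P_x − 4P_y)/P_x.
Discretionary income = 360 − 4·11.28 − 4·35.72 = 172; x* = 4 + 0.5·172/11.28 = 11.6241.
At M' = 540: x* = 19.6028. Change: 19.6028 − 11.6241 = 7.9787.

Δx* = 7.9787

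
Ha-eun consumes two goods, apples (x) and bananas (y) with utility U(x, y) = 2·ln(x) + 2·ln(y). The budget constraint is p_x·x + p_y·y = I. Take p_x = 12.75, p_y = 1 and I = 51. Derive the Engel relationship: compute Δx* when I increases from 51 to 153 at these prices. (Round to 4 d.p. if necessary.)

Δx* = 4

Demand: x*(p_x,p_y,I) = 0.5·I/p_x and y* = 0.5·I/p_y.
At p_x=12.75, p_y=1, I=51: x* = 0.5·51/12.75 = 2.
At I' = 153: x* = 6. Change: 6 − 2 = 4.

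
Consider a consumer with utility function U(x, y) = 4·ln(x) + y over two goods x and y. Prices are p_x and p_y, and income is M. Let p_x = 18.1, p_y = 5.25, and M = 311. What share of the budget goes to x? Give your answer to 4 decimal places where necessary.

share on x = 0.0675

Set MRS = p_x/p_y: (4/x)/1 = p_x/p_y.
So x*(p_x,p_y) = 4·p_y/p_x, independent of income; and y* = (M − 4·p_y)/p_y.
At the given prices: x* = 4·5.25/18.1 = 1.1602, and y* = 55.2381.
Expenditure on x: 18.1·1.1602 = 21; share = 0.0675.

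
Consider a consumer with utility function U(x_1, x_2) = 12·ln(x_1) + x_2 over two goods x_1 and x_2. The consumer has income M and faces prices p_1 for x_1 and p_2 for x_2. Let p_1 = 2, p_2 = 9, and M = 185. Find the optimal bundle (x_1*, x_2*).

Set MRS = p_1/p_2: (12/x_1)/1 = p_1/p_2.
So x_1*(p_1,p_2) = 12·p_2/p_1, independent of income; and x_2* = (M − 12·p_2)/p_2.
At the given prices: x_1* = 12·9/2 = 54, and x_2* = 8.5556.

x_1* = 54, x_2* = 8.5556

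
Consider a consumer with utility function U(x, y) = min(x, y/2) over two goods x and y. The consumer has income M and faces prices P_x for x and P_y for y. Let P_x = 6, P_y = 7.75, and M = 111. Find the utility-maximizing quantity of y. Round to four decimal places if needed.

y* = 10.3256

Leontief preferences: the optimum is at the kink where x/1 = y/2, i.e. y = 2·x.
Budget: P_x·x + P_y·2·x = M, so (P_x + 2·P_y)·x = M.
Demand: x*(P_x,P_y,M) = M/(P_x + 2·P_y), y* = 2·M/(P_x + 2·P_y).
Here 6 + 2·7.75 = 21.5, giving y* = 10.3256.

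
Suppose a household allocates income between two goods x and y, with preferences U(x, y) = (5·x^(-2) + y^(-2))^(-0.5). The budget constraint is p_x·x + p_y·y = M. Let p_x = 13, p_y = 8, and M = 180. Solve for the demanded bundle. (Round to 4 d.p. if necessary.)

x* = 9.7296, y* = 6.6894

From the CES first-order condition, 5·(y/x)^(3) = p_x/p_y.
Hence y/x = ((1/5)·p_x/p_y)^(1/(3)), i.e. raised to the 1/3 power.
With the ratio pinned down, the budget gives x* = M/(p_x + p_y·(y/x)) and y* = (y/x)·x*.
Numerically y/x = 0.687534, so x* = 180/(13 + 8·0.687534) = 9.7296 and y* = 0.687534·9.7296 = 6.6894.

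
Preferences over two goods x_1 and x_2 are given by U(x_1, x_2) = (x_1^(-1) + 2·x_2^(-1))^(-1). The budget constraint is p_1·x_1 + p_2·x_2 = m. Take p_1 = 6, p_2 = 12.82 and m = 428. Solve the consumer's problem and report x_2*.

With the ratio pinned down, the budget gives x_1* = m/(p_1 + p_2·(x_2/x_1)) and x_2* = (x_2/x_1)·x_1*.
Numerically x_2/x_1 = 0.96749, so x_1* = 428/(6 + 12.82·0.96749) = 23.2568 and x_2* = 0.96749·23.2568 = 22.5007.

x_2* = 22.5007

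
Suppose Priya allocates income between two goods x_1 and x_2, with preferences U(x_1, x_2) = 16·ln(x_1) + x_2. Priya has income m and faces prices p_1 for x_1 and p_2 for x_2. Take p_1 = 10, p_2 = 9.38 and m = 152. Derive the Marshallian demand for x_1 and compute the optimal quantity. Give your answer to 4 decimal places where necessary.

x_1* = 15.008

MU_x_1 = 16/x_1, MU_x_2 = 1. Tangency: 16/x_1 = p_1/p_2.
So x_1*(p_1,p_2) = 16·p_2/p_1, independent of income; and x_2* = (m − 16·p_2)/p_2.
At the given prices: x_1* = 16·9.38/10 = 15.008.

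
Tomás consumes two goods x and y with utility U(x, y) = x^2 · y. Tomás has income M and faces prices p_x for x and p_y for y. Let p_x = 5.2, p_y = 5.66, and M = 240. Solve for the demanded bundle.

Demand: x*(p_x,p_y,M) = 2/3·M/p_x and y* = 1/3·M/p_y.
At p_x=5.2, p_y=5.66, M=240: x* = 2/3·240/5.2 = 30.7692, y* = 14.1343.

x* = 30.7692, y* = 14.1343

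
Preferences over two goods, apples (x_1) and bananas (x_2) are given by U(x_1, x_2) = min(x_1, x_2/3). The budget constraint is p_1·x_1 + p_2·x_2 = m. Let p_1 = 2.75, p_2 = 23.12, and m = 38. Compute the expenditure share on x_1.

share on x_1 = 0.0381

With perfect complements, no substitution: consume in ratio x_1:x_2 = 1:3.
Budget: p_1·x_1 + p_2·3·x_1 = m, so (p_1 + 3·p_2)·x_1 = m.
Demand: x_1*(p_1,p_2,m) = m/(p_1 + 3·p_2), x_2* = 3·m/(p_1 + 3·p_2).
Here 2.75 + 3·23.12 = 72.11, giving x_1* = 0.527 and x_2* = 1.5809.
Expenditure on x_1: 2.75·0.527 = 1.4492; share = 0.0381.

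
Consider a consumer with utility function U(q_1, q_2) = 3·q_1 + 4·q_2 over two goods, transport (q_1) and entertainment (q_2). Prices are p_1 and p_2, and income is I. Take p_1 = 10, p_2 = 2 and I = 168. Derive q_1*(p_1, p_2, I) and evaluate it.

q_1* = 0

Perfect substitutes: compare marginal utility per dollar. 3/p_1 vs 4/p_2 → 0.3 vs 2.
q_2 gives more utility per dollar, so spend all income on q_2: q_2* = I/p_2, q_1* = 0.
Numerically: q_1* = 0, q_2* = 84.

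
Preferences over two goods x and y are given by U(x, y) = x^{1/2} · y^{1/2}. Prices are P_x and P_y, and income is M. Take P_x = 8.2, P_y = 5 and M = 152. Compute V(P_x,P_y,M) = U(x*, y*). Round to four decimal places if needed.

Tangency: MRS = y/x = P_x/P_y.
Rearranging, P_y·y = P_x·x. Substituting into the budget gives P_x·x·(1 + 1) = M.
Demand: x*(P_x,P_y,M) = 0.5·M/P_x and y* = 0.5·M/P_y.
At P_x=8.2, P_y=5, M=152: x* = 0.5·152/8.2 = 9.2683, y* = 15.2.
Utility at the optimum: U(9.2683, 15.2) = 11.8692.

V = 11.8692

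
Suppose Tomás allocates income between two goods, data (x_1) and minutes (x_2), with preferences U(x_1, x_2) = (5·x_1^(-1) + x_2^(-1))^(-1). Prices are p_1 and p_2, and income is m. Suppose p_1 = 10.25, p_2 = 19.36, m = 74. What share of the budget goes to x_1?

MRS = MU_x_1/MU_x_2 = 5·(x_2/x_1)^(2). Set equal to p_1/p_2.
Hence x_2/x_1 = ((1/5)·p_1/p_2)^(1/(2)), i.e. raised to the 0.5 power.
With the ratio pinned down, the budget gives x_1* = m/(p_1 + p_2·(x_2/x_1)) and x_2* = (x_2/x_1)·x_1*.
Numerically x_2/x_1 = 0.325405, so x_1* = 74/(10.25 + 19.36·0.325405) = 4.4713 and x_2* = 0.325405·4.4713 = 1.455.
Expenditure on x_1: 10.25·4.4713 = 45.8313; share = 0.6193.

share on x_1 = 0.6193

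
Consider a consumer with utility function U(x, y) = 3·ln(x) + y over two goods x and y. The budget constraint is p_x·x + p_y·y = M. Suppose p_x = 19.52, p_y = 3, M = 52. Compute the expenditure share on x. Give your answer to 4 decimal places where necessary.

MU_x = 3/x, MU_y = 1. Tangency: 3/x = p_x/p_y.
So x*(p_x,p_y) = 3·p_y/p_x, independent of income; and y* = (M − 3·p_y)/p_y.
At the given prices: x* = 3·3/19.52 = 0.4611, and y* = 14.3333.
Expenditure on x: 19.52·0.4611 = 9; share = 0.1731.

share on x = 0.1731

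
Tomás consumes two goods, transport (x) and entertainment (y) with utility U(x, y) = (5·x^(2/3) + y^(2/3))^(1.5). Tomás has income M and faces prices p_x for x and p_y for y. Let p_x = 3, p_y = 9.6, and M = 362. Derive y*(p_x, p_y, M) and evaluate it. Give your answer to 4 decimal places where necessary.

From the CES first-order condition, 5·(y/x)^(1/3) = p_x/p_y.
Hence y/x = ((1/5)·p_x/p_y)^(1/(1/3)), i.e. raised to the 3 power.
Substitute y = (y/x)·x into the budget: x* = M/(p_x + p_y·(y/x)).
Numerically y/x = 0.000244, so x* = 362/(3 + 9.6·0.000244) = 120.5725 and y* = 0.000244·120.5725 = 0.0294.

y* = 0.0294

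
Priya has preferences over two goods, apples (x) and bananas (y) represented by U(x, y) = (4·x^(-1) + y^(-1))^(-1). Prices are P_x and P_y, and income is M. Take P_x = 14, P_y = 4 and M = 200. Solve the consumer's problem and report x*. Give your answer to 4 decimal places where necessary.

From the CES first-order condition, 4·(y/x)^(2) = P_x/P_y.
Solve for the ratio: y/x = [(1/4)·P_x/P_y]^(0.5).
Substitute y = (y/x)·x into the budget: x* = M/(P_x + P_y·(y/x)).
Numerically y/x = 0.935414, so x* = 200/(14 + 4·0.935414) = 11.2729.

x* = 11.2729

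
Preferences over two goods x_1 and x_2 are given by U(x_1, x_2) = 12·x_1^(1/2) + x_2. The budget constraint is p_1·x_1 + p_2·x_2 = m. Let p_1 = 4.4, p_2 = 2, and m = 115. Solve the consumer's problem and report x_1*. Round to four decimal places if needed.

x_1* = 7.438

MU_x_1 = 6/√x_1, MU_x_2 = 1. Tangency: 6/√x_1 = p_1/p_2.
Solve: √x_1 = 6·p_2/p_1, so x_1*(p_1,p_2) = (6·p_2/p_1)², and x_2* = (m − p_1·x_1*)/p_2.
Plugging in: x_1* = (6·2/4.4)² = 7.438.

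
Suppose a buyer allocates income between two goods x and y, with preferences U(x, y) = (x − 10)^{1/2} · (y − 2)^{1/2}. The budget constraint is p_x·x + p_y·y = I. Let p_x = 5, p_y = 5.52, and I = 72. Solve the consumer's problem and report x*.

x* = 11.096

This is Cobb-Douglas in (x−10, y−2): tangency gives 0.5·p_y·(y−2) = 0.5·p_x·(x−10).
Substituting into the budget: x* = 10 + 0.5·(I − 10·p_x − 2·p_y)/p_x, and y* = 2 + 0.5·(…)/p_y.
Discretionary income = 72 − 10·5 − 2·5.52 = 10.96; x* = 10 + 0.5·10.96/5 = 11.096.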